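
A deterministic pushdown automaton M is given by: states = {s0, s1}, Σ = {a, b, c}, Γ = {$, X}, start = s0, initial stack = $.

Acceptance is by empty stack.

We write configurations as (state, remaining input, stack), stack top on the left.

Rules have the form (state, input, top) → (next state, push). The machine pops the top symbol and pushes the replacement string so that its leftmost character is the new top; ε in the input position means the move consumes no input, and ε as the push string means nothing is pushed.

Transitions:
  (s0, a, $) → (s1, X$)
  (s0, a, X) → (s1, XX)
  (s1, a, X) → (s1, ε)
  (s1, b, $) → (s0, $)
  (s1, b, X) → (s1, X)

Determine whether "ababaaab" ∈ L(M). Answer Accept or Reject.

Reject

(s0, ababaaab, $) ⊢ (s1, babaaab, X$) ⊢ (s1, abaaab, X$) ⊢ (s1, baaab, $) ⊢ (s0, aaab, $) ⊢ (s1, aab, X$) ⊢ (s1, ab, $)
No transition applies at (s1, ab, $); input not fully consumed.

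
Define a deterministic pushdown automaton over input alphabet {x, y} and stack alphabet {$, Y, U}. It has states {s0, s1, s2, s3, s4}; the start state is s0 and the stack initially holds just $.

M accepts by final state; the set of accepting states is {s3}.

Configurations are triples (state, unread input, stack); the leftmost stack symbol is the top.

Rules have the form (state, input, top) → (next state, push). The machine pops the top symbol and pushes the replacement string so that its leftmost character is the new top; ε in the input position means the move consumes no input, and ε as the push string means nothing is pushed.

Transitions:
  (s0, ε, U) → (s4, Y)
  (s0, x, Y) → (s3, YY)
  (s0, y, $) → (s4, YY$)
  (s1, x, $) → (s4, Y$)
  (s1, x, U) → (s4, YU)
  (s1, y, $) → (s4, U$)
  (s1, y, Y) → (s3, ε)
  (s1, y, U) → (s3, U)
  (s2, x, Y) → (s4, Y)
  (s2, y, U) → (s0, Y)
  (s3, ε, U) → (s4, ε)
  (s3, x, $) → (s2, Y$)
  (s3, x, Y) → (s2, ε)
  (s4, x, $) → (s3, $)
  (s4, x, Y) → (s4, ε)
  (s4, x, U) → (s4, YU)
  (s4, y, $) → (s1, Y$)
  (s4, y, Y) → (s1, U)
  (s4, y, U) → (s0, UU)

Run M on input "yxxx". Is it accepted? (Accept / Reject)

(s0, yxxx, $)
  read y, top $: go to s4, push YY$ → (s4, xxx, YY$)
  read x, top Y: go to s4, push ε → (s4, xx, Y$)
  read x, top Y: go to s4, push ε → (s4, x, $)
  read x, top $: go to s3, push $ → (s3, ε, $)
All input consumed; state s3 ∈ F.

Accept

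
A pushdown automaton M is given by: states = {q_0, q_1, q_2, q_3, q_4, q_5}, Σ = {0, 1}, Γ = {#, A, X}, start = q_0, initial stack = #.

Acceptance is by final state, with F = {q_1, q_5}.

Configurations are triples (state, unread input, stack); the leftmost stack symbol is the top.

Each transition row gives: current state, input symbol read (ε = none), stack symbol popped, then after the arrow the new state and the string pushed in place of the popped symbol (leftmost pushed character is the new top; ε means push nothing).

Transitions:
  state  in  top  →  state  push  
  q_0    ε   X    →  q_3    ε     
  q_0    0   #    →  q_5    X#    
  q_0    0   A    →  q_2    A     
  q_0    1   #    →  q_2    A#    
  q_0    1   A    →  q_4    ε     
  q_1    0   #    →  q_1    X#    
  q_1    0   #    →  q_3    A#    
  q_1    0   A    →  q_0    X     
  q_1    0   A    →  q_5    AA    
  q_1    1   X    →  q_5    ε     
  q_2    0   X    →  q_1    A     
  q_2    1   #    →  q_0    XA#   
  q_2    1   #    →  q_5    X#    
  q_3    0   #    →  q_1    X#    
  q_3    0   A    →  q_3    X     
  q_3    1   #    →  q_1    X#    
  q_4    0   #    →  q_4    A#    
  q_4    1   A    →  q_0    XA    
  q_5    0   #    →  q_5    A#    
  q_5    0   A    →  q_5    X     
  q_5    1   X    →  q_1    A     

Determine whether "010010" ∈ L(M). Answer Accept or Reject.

Accept

One accepting computation: (q_0, 010010, #) ⊢ (q_5, 10010, X#) ⊢ (q_1, 0010, A#) ⊢ (q_5, 010, AA#) ⊢ (q_5, 10, XA#) ⊢ (q_1, 0, AA#) ⊢ (q_5, ε, AAA#)
All input consumed and state q_5 ∈ F.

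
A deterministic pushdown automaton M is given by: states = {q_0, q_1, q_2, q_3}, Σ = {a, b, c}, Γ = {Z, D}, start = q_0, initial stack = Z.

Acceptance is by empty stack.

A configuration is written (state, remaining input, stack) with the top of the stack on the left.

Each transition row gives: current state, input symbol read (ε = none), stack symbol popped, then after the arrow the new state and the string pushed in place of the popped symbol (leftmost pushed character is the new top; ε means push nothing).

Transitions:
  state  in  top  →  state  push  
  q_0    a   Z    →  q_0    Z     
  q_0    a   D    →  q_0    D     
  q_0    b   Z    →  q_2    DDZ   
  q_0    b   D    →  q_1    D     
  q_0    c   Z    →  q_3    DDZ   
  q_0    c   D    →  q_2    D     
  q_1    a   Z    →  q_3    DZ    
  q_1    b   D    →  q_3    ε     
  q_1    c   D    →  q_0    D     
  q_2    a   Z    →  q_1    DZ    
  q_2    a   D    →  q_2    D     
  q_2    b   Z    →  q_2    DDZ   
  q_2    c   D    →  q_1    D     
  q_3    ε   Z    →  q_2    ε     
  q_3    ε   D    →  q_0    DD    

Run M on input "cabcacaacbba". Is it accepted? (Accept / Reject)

(q_0, cabcacaacbba, Z) ⊢ (q_3, abcacaacbba, DDZ) ⊢ (q_0, abcacaacbba, DDDZ) ⊢ (q_0, bcacaacbba, DDDZ) ⊢ (q_1, cacaacbba, DDDZ) ⊢ (q_0, acaacbba, DDDZ) ⊢ (q_0, caacbba, DDDZ) ⊢ (q_2, aacbba, DDDZ) ⊢ (q_2, acbba, DDDZ) ⊢ (q_2, cbba, DDDZ) ⊢ (q_1, bba, DDDZ) ⊢ (q_3, ba, DDZ) ⊢ (q_0, ba, DDDZ) ⊢ (q_1, a, DDDZ)
No transition applies at (q_1, a, DDDZ); input not fully consumed.

Reject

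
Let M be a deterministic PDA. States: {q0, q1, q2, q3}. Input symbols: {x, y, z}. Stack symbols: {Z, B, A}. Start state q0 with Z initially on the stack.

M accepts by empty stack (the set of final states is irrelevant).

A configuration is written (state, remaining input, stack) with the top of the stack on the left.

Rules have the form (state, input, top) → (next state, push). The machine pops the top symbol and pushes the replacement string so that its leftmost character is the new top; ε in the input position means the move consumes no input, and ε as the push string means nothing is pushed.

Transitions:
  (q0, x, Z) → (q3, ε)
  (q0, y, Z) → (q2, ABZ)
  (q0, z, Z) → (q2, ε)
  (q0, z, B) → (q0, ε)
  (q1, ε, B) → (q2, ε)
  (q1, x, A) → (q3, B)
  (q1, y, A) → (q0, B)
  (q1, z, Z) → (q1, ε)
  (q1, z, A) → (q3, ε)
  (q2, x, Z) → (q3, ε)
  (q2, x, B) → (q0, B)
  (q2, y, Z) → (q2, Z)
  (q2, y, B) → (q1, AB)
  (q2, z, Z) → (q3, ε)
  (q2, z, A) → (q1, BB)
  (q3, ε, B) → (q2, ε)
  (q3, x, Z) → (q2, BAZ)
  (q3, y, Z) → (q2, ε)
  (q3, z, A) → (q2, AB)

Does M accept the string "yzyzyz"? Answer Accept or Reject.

(q0, yzyzyz, Z)
  read y, top Z: go to q2, push ABZ → (q2, zyzyz, ABZ)
  read z, top A: go to q1, push BB → (q1, yzyz, BBBZ)
  ε-move, top B: go to q2, push ε → (q2, yzyz, BBZ)
  read y, top B: go to q1, push AB → (q1, zyz, ABBZ)
  read z, top A: go to q3, push ε → (q3, yz, BBZ)
  ε-move, top B: go to q2, push ε → (q2, yz, BZ)
  read y, top B: go to q1, push AB → (q1, z, ABZ)
  read z, top A: go to q3, push ε → (q3, ε, BZ)
  ε-move, top B: go to q2, push ε → (q2, ε, Z)
All input consumed; stack is Z, not empty, and no further ε-move applies.

Reject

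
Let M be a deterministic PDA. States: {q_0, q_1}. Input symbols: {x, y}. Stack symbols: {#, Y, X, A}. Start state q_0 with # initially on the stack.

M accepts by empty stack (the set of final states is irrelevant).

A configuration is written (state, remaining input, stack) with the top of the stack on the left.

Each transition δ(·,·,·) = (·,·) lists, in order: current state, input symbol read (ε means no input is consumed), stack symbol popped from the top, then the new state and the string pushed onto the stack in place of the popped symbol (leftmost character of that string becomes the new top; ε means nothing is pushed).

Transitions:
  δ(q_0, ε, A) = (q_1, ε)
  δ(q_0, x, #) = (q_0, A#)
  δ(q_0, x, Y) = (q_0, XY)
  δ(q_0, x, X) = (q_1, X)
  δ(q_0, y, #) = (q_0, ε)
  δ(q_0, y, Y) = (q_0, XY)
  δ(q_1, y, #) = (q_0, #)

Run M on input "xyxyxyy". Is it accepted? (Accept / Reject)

(q_0, xyxyxyy, #)
  read x, top #: go to q_0, push A# → (q_0, yxyxyy, A#)
  ε-move, top A: go to q_1, push ε → (q_1, yxyxyy, #)
  read y, top #: go to q_0, push # → (q_0, xyxyy, #)
  read x, top #: go to q_0, push A# → (q_0, yxyy, A#)
  ε-move, top A: go to q_1, push ε → (q_1, yxyy, #)
  read y, top #: go to q_0, push # → (q_0, xyy, #)
  read x, top #: go to q_0, push A# → (q_0, yy, A#)
  ε-move, top A: go to q_1, push ε → (q_1, yy, #)
  read y, top #: go to q_0, push # → (q_0, y, #)
  read y, top #: go to q_0, push ε → (q_0, ε, ε)
All input consumed and the stack is empty.

Accept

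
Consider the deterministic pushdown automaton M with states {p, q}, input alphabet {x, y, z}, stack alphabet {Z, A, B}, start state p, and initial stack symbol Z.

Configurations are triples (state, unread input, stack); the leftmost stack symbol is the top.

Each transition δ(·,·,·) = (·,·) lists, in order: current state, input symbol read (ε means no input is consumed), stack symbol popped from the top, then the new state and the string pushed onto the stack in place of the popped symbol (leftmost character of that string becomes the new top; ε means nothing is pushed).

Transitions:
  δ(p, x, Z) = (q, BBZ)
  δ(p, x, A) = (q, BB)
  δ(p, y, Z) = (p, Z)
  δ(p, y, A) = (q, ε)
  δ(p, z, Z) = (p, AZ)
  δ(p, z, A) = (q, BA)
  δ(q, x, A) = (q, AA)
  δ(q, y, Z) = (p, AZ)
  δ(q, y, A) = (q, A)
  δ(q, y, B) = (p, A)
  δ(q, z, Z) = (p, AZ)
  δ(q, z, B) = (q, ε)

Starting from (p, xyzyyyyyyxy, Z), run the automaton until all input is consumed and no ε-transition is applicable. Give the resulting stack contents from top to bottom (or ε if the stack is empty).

(p, xyzyyyyyyxy, Z)
  read x, top Z: go to q, push BBZ → (q, yzyyyyyyxy, BBZ)
  read y, top B: go to p, push A → (p, zyyyyyyxy, ABZ)
  read z, top A: go to q, push BA → (q, yyyyyyxy, BABZ)
  read y, top B: go to p, push A → (p, yyyyyxy, AABZ)
  read y, top A: go to q, push ε → (q, yyyyxy, ABZ)
  read y, top A: go to q, push A → (q, yyyxy, ABZ)
  read y, top A: go to q, push A → (q, yyxy, ABZ)
  read y, top A: go to q, push A → (q, yxy, ABZ)
  read y, top A: go to q, push A → (q, xy, ABZ)
  read x, top A: go to q, push AA → (q, y, AABZ)
  read y, top A: go to q, push A → (q, ε, AABZ)
All input consumed in state q with stack AABZ.

AABZ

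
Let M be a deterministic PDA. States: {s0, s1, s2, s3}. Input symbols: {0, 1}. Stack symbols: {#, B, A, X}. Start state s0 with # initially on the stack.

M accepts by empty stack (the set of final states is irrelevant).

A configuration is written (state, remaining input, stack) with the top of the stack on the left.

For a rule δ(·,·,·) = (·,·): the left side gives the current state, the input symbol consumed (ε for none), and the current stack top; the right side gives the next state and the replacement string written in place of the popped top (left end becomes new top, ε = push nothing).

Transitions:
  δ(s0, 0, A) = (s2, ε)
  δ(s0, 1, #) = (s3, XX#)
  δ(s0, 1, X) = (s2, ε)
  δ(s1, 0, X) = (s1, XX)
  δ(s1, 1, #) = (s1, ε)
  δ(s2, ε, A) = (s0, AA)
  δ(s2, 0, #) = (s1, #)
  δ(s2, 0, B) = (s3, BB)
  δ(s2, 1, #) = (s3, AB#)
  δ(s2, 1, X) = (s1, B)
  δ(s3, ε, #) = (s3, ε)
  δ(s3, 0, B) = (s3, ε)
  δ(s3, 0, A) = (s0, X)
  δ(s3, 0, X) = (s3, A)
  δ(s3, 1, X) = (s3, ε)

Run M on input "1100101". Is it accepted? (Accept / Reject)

Accept

(s0, 1100101, #)
  read 1, top #: go to s3, push XX# → (s3, 100101, XX#)
  read 1, top X: go to s3, push ε → (s3, 00101, X#)
  read 0, top X: go to s3, push A → (s3, 0101, A#)
  read 0, top A: go to s0, push X → (s0, 101, X#)
  read 1, top X: go to s2, push ε → (s2, 01, #)
  read 0, top #: go to s1, push # → (s1, 1, #)
  read 1, top #: go to s1, push ε → (s1, ε, ε)
All input consumed and the stack is empty.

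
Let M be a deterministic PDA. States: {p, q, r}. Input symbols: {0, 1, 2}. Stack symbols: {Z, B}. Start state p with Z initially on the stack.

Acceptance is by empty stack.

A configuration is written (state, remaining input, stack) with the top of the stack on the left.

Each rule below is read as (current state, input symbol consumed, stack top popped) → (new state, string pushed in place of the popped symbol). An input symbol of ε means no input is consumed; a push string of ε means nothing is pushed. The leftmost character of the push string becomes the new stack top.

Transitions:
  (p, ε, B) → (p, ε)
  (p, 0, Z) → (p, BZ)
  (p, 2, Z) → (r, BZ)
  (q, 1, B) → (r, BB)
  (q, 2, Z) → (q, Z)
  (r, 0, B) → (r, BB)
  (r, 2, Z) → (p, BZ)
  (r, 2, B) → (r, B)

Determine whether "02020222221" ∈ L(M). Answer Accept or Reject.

(p, 02020222221, Z)
  read 0, top Z: go to p, push BZ → (p, 2020222221, BZ)
  ε-move, top B: go to p, push ε → (p, 2020222221, Z)
  read 2, top Z: go to r, push BZ → (r, 020222221, BZ)
  read 0, top B: go to r, push BB → (r, 20222221, BBZ)
  read 2, top B: go to r, push B → (r, 0222221, BBZ)
  read 0, top B: go to r, push BB → (r, 222221, BBBZ)
  read 2, top B: go to r, push B → (r, 22221, BBBZ)
  read 2, top B: go to r, push B → (r, 2221, BBBZ)
  read 2, top B: go to r, push B → (r, 221, BBBZ)
  read 2, top B: go to r, push B → (r, 21, BBBZ)
  read 2, top B: go to r, push B → (r, 1, BBBZ)
No transition applies at (r, 1, BBBZ); input not fully consumed.

Reject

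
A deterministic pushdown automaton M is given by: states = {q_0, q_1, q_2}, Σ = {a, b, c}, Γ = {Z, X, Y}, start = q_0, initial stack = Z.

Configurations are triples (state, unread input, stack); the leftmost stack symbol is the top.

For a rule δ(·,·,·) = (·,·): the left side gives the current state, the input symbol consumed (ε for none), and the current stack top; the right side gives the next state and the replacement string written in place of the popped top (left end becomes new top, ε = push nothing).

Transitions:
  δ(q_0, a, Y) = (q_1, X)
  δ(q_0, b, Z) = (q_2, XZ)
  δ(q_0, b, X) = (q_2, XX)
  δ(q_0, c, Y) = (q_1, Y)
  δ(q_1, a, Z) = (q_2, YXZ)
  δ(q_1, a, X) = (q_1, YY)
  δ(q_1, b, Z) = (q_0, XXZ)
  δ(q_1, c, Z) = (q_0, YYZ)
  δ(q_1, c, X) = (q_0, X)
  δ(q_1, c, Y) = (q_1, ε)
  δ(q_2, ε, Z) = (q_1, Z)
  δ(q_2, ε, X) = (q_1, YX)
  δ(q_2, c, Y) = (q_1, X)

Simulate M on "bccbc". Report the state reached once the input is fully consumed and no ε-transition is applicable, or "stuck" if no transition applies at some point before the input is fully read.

(q_0, bccbc, Z)
  read b, top Z: go to q_2, push XZ → (q_2, ccbc, XZ)
  ε-move, top X: go to q_1, push YX → (q_1, ccbc, YXZ)
  read c, top Y: go to q_1, push ε → (q_1, cbc, XZ)
  read c, top X: go to q_0, push X → (q_0, bc, XZ)
  read b, top X: go to q_2, push XX → (q_2, c, XXZ)
  ε-move, top X: go to q_1, push YX → (q_1, c, YXXZ)
  read c, top Y: go to q_1, push ε → (q_1, ε, XXZ)
All input consumed; M is in state q_1.

q_1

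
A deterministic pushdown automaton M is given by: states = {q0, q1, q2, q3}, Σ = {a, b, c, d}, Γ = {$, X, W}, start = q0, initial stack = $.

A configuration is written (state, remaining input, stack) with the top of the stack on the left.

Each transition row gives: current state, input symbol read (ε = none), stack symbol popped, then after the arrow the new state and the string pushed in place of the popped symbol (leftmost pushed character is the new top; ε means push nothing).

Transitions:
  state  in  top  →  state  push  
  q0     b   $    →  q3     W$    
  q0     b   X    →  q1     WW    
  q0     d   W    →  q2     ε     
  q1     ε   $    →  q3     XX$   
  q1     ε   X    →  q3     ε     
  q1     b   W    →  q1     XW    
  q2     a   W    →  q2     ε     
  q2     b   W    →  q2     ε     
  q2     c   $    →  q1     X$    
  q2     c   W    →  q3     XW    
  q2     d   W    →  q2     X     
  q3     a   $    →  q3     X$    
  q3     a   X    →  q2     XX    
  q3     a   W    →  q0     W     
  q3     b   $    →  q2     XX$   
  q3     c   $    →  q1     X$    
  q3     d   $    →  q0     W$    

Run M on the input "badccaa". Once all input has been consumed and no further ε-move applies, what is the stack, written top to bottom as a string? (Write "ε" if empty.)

(q0, badccaa, $)
  read b, top $: go to q3, push W$ → (q3, adccaa, W$)
  read a, top W: go to q0, push W → (q0, dccaa, W$)
  read d, top W: go to q2, push ε → (q2, ccaa, $)
  read c, top $: go to q1, push X$ → (q1, caa, X$)
  ε-move, top X: go to q3, push ε → (q3, caa, $)
  read c, top $: go to q1, push X$ → (q1, aa, X$)
  ε-move, top X: go to q3, push ε → (q3, aa, $)
  read a, top $: go to q3, push X$ → (q3, a, X$)
  read a, top X: go to q2, push XX → (q2, ε, XX$)
All input consumed in state q2 with stack XX$.

XX$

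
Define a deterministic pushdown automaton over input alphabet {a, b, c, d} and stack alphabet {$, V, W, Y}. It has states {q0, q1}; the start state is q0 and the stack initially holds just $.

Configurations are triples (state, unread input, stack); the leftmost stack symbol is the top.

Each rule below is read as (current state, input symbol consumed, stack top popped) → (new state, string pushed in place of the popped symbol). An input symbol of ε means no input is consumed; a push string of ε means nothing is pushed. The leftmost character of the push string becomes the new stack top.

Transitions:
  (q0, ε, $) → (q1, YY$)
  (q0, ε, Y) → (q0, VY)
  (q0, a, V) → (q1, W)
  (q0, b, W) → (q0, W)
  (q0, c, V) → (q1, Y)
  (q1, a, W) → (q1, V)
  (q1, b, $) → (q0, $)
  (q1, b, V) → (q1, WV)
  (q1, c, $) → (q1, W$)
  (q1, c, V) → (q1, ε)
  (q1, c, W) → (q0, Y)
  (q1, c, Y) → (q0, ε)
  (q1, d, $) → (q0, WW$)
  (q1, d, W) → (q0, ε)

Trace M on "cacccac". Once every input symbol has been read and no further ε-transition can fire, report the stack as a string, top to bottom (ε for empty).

VYYY$

(q0, cacccac, $)
  ε-move, top $: go to q1, push YY$ → (q1, cacccac, YY$)
  read c, top Y: go to q0, push ε → (q0, acccac, Y$)
  ε-move, top Y: go to q0, push VY → (q0, acccac, VY$)
  read a, top V: go to q1, push W → (q1, cccac, WY$)
  read c, top W: go to q0, push Y → (q0, ccac, YY$)
  ε-move, top Y: go to q0, push VY → (q0, ccac, VYY$)
  read c, top V: go to q1, push Y → (q1, cac, YYY$)
  read c, top Y: go to q0, push ε → (q0, ac, YY$)
  ε-move, top Y: go to q0, push VY → (q0, ac, VYY$)
  read a, top V: go to q1, push W → (q1, c, WYY$)
  read c, top W: go to q0, push Y → (q0, ε, YYY$)
  ε-move, top Y: go to q0, push VY → (q0, ε, VYYY$)
All input consumed in state q0 with stack VYYY$.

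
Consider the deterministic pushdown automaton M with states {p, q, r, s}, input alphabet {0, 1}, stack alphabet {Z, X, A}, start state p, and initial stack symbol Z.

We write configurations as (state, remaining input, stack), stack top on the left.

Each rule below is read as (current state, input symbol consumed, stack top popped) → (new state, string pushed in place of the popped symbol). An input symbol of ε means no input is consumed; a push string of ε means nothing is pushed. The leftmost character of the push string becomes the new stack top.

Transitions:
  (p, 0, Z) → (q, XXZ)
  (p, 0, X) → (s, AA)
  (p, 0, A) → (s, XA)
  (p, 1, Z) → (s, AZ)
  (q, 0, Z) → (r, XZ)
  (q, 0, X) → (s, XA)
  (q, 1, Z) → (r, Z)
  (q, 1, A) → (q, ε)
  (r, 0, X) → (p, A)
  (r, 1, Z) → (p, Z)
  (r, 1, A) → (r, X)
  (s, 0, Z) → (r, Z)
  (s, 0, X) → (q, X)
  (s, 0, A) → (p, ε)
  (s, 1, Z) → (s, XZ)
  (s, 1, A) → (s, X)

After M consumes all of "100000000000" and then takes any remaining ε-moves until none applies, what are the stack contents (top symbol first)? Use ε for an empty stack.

(p, 100000000000, Z) ⊢ (s, 00000000000, AZ) ⊢ (p, 0000000000, Z) ⊢ (q, 000000000, XXZ) ⊢ (s, 00000000, XAXZ) ⊢ (q, 0000000, XAXZ) ⊢ (s, 000000, XAAXZ) ⊢ (q, 00000, XAAXZ) ⊢ (s, 0000, XAAAXZ) ⊢ (q, 000, XAAAXZ) ⊢ (s, 00, XAAAAXZ) ⊢ (q, 0, XAAAAXZ) ⊢ (s, ε, XAAAAAXZ)
All input consumed in state s with stack XAAAAAXZ.

XAAAAAXZ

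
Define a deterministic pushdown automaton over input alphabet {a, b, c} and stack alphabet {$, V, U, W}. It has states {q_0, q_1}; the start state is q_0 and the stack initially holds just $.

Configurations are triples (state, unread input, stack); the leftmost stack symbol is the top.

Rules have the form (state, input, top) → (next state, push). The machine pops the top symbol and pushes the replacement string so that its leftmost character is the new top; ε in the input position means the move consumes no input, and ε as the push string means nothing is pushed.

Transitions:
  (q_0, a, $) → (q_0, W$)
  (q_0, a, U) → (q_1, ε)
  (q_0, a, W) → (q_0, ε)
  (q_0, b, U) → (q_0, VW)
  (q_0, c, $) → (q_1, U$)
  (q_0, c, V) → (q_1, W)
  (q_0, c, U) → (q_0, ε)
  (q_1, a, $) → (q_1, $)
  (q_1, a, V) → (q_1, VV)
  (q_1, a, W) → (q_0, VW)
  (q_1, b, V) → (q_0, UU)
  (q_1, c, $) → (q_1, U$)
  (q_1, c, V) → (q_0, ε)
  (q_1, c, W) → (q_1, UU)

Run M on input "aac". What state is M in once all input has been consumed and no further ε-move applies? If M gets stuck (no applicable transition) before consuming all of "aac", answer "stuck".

(q_0, aac, $) ⊢ (q_0, ac, W$) ⊢ (q_0, c, $) ⊢ (q_1, ε, U$)
All input consumed; M is in state q_1.

q_1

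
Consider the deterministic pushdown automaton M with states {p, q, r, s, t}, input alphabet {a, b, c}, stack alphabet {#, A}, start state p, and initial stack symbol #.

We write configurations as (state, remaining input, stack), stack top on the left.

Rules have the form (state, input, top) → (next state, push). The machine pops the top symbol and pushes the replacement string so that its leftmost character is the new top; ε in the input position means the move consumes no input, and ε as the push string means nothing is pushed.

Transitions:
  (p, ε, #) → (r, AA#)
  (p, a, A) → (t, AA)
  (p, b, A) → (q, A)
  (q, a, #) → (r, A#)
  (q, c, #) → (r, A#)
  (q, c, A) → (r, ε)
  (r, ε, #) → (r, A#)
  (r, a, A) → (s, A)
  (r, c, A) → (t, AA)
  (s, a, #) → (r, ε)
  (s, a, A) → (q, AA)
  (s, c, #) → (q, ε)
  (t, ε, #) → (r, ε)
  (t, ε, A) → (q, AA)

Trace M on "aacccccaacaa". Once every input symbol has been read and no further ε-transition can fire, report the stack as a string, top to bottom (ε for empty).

(p, aacccccaacaa, #) ⊢ (r, aacccccaacaa, AA#) ⊢ (s, acccccaacaa, AA#) ⊢ (q, cccccaacaa, AAA#) ⊢ (r, ccccaacaa, AA#) ⊢ (t, cccaacaa, AAA#) ⊢ (q, cccaacaa, AAAA#) ⊢ (r, ccaacaa, AAA#) ⊢ (t, caacaa, AAAA#) ⊢ (q, caacaa, AAAAA#) ⊢ (r, aacaa, AAAA#) ⊢ (s, acaa, AAAA#) ⊢ (q, caa, AAAAA#) ⊢ (r, aa, AAAA#) ⊢ (s, a, AAAA#) ⊢ (q, ε, AAAAA#)
All input consumed in state q with stack AAAAA#.

AAAAA#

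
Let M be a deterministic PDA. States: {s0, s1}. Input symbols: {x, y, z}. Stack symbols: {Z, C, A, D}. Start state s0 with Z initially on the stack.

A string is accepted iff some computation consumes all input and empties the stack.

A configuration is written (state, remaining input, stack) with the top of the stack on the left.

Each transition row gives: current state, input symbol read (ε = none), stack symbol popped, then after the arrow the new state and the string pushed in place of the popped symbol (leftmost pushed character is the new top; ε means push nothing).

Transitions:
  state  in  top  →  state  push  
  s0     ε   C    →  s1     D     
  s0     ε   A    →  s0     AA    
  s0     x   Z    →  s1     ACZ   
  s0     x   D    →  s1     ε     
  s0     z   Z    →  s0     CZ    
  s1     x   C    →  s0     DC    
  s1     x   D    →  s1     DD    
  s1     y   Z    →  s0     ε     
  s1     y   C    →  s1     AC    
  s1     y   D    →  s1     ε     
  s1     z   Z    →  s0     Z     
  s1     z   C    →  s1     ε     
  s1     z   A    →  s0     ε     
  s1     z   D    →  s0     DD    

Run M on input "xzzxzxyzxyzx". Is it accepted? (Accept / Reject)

(s0, xzzxzxyzxyzx, Z)
  read x, top Z: go to s1, push ACZ → (s1, zzxzxyzxyzx, ACZ)
  read z, top A: go to s0, push ε → (s0, zxzxyzxyzx, CZ)
  ε-move, top C: go to s1, push D → (s1, zxzxyzxyzx, DZ)
  read z, top D: go to s0, push DD → (s0, xzxyzxyzx, DDZ)
  read x, top D: go to s1, push ε → (s1, zxyzxyzx, DZ)
  read z, top D: go to s0, push DD → (s0, xyzxyzx, DDZ)
  read x, top D: go to s1, push ε → (s1, yzxyzx, DZ)
  read y, top D: go to s1, push ε → (s1, zxyzx, Z)
  read z, top Z: go to s0, push Z → (s0, xyzx, Z)
  read x, top Z: go to s1, push ACZ → (s1, yzx, ACZ)
No transition applies at (s1, yzx, ACZ); input not fully consumed.

Reject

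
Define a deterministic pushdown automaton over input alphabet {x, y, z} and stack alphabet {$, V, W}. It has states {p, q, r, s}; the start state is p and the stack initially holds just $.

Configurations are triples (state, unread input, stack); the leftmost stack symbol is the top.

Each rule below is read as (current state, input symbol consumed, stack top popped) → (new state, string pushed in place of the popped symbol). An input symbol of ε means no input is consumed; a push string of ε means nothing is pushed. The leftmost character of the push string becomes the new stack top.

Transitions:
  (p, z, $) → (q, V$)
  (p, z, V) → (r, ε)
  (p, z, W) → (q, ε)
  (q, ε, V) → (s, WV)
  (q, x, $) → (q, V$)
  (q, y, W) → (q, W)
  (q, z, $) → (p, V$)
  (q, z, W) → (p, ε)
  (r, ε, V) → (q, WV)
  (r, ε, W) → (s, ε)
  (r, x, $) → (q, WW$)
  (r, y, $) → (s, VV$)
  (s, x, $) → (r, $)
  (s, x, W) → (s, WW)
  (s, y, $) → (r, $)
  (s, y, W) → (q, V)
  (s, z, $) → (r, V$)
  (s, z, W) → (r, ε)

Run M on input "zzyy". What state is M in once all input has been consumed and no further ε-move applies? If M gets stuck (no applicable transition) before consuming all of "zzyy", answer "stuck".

(p, zzyy, $)
  read z, top $: go to q, push V$ → (q, zyy, V$)
  ε-move, top V: go to s, push WV → (s, zyy, WV$)
  read z, top W: go to r, push ε → (r, yy, V$)
  ε-move, top V: go to q, push WV → (q, yy, WV$)
  read y, top W: go to q, push W → (q, y, WV$)
  read y, top W: go to q, push W → (q, ε, WV$)
All input consumed; M is in state q.

q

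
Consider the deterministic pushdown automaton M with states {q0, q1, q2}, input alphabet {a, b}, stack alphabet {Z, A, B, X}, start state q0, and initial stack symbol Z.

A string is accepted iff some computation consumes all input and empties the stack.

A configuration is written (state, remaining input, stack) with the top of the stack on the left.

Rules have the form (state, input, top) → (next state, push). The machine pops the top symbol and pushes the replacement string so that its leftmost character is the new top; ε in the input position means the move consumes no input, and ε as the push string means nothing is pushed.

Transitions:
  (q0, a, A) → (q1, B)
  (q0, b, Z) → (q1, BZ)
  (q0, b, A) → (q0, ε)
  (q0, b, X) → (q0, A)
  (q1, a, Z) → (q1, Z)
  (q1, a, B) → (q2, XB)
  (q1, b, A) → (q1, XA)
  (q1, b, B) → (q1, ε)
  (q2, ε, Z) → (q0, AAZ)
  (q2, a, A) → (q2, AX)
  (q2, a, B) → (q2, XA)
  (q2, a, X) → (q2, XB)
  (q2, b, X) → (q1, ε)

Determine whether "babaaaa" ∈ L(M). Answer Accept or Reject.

Reject

(q0, babaaaa, Z)
  read b, top Z: go to q1, push BZ → (q1, abaaaa, BZ)
  read a, top B: go to q2, push XB → (q2, baaaa, XBZ)
  read b, top X: go to q1, push ε → (q1, aaaa, BZ)
  read a, top B: go to q2, push XB → (q2, aaa, XBZ)
  read a, top X: go to q2, push XB → (q2, aa, XBBZ)
  read a, top X: go to q2, push XB → (q2, a, XBBBZ)
  read a, top X: go to q2, push XB → (q2, ε, XBBBBZ)
All input consumed; stack is XBBBBZ, not empty, and no further ε-move applies.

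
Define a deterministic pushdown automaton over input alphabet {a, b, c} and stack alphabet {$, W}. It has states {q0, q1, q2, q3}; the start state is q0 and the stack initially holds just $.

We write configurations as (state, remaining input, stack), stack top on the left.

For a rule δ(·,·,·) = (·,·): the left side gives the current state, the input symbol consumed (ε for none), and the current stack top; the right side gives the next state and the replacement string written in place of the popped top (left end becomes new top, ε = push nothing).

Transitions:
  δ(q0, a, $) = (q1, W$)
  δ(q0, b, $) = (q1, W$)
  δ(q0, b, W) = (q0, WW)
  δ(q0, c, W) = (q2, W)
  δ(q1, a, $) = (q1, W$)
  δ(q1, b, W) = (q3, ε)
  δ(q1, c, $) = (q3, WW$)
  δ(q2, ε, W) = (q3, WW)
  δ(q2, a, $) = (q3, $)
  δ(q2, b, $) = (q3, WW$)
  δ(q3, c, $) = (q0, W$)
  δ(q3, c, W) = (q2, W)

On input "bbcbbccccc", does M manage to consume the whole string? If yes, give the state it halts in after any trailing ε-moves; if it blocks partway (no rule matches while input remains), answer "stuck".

(q0, bbcbbccccc, $) ⊢ (q1, bcbbccccc, W$) ⊢ (q3, cbbccccc, $) ⊢ (q0, bbccccc, W$) ⊢ (q0, bccccc, WW$) ⊢ (q0, ccccc, WWW$) ⊢ (q2, cccc, WWW$) ⊢ (q3, cccc, WWWW$) ⊢ (q2, ccc, WWWW$) ⊢ (q3, ccc, WWWWW$) ⊢ (q2, cc, WWWWW$) ⊢ (q3, cc, WWWWWW$) ⊢ (q2, c, WWWWWW$) ⊢ (q3, c, WWWWWWW$) ⊢ (q2, ε, WWWWWWW$) ⊢ (q3, ε, WWWWWWWW$)
All input consumed; M is in state q3.

q3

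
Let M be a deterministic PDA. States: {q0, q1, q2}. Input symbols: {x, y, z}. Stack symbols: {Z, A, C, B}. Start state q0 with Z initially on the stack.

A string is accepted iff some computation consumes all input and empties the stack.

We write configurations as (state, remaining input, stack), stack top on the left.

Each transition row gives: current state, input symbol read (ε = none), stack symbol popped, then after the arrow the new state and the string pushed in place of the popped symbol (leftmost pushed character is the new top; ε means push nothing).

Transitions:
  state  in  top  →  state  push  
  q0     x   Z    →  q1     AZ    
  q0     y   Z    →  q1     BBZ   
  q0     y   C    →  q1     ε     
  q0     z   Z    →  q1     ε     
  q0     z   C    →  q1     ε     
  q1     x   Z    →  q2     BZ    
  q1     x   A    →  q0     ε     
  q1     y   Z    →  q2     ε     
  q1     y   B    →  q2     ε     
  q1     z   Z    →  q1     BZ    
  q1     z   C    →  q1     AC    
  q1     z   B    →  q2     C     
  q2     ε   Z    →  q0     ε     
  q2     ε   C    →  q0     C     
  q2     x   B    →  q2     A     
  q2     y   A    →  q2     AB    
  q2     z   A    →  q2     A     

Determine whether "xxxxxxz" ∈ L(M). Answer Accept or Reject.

(q0, xxxxxxz, Z) ⊢ (q1, xxxxxz, AZ) ⊢ (q0, xxxxz, Z) ⊢ (q1, xxxz, AZ) ⊢ (q0, xxz, Z) ⊢ (q1, xz, AZ) ⊢ (q0, z, Z) ⊢ (q1, ε, ε)
All input consumed and the stack is empty.

Accept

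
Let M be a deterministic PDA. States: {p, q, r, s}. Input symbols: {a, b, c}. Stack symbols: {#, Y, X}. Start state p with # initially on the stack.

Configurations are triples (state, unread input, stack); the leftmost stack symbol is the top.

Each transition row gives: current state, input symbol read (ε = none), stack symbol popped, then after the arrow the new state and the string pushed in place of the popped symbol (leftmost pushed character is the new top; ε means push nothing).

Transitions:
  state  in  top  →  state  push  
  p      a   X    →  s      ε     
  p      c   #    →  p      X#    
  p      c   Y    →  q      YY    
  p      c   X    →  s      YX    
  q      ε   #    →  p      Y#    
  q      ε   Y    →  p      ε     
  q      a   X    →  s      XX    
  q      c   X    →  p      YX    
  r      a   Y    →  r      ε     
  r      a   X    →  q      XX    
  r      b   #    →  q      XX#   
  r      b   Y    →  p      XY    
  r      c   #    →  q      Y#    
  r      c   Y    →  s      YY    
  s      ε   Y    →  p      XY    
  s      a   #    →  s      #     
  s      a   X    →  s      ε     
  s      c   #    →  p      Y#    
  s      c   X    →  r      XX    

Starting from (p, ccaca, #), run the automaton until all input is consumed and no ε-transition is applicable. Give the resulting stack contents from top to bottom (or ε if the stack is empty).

(p, ccaca, #)
  read c, top #: go to p, push X# → (p, caca, X#)
  read c, top X: go to s, push YX → (s, aca, YX#)
  ε-move, top Y: go to p, push XY → (p, aca, XYX#)
  read a, top X: go to s, push ε → (s, ca, YX#)
  ε-move, top Y: go to p, push XY → (p, ca, XYX#)
  read c, top X: go to s, push YX → (s, a, YXYX#)
  ε-move, top Y: go to p, push XY → (p, a, XYXYX#)
  read a, top X: go to s, push ε → (s, ε, YXYX#)
  ε-move, top Y: go to p, push XY → (p, ε, XYXYX#)
All input consumed in state p with stack XYXYX#.

XYXYX#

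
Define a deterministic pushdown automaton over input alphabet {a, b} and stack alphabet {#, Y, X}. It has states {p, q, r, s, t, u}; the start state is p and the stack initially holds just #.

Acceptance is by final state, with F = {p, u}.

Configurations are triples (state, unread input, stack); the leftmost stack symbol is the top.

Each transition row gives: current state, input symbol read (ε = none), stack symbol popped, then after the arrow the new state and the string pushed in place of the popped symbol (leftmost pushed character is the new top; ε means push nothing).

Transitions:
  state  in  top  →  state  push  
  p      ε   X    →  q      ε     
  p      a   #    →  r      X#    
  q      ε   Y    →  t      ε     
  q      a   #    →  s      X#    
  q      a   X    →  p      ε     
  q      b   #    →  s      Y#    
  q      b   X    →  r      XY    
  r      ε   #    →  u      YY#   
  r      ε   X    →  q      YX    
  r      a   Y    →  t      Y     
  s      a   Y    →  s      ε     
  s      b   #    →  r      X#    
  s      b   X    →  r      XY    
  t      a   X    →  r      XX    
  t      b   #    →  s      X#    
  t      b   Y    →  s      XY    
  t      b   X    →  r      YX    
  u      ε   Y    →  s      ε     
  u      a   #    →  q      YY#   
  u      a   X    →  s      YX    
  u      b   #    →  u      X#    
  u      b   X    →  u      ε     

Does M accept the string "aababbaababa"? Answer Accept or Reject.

Reject

(p, aababbaababa, #) ⊢ (r, ababbaababa, X#) ⊢ (q, ababbaababa, YX#) ⊢ (t, ababbaababa, X#) ⊢ (r, babbaababa, XX#) ⊢ (q, babbaababa, YXX#) ⊢ (t, babbaababa, XX#) ⊢ (r, abbaababa, YXX#) ⊢ (t, bbaababa, YXX#) ⊢ (s, baababa, XYXX#) ⊢ (r, aababa, XYYXX#) ⊢ (q, aababa, YXYYXX#) ⊢ (t, aababa, XYYXX#) ⊢ (r, ababa, XXYYXX#) ⊢ (q, ababa, YXXYYXX#) ⊢ (t, ababa, XXYYXX#) ⊢ (r, baba, XXXYYXX#) ⊢ (q, baba, YXXXYYXX#) ⊢ (t, baba, XXXYYXX#) ⊢ (r, aba, YXXXYYXX#) ⊢ (t, ba, YXXXYYXX#) ⊢ (s, a, XYXXXYYXX#)
No transition applies at (s, a, XYXXXYYXX#); input not fully consumed.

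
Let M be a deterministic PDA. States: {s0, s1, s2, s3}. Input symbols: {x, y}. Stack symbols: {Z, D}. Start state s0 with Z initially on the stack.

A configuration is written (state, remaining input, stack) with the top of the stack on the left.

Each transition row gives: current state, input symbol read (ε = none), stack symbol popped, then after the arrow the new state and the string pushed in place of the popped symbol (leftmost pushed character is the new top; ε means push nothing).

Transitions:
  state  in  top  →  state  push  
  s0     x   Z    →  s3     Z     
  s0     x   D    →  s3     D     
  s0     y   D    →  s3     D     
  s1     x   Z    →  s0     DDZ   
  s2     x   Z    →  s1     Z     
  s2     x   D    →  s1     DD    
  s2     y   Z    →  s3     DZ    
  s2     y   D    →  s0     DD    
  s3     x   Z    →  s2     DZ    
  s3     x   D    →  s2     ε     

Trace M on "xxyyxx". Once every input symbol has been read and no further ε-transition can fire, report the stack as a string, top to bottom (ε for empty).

DDZ

(s0, xxyyxx, Z)
  read x, top Z: go to s3, push Z → (s3, xyyxx, Z)
  read x, top Z: go to s2, push DZ → (s2, yyxx, DZ)
  read y, top D: go to s0, push DD → (s0, yxx, DDZ)
  read y, top D: go to s3, push D → (s3, xx, DDZ)
  read x, top D: go to s2, push ε → (s2, x, DZ)
  read x, top D: go to s1, push DD → (s1, ε, DDZ)
All input consumed in state s1 with stack DDZ.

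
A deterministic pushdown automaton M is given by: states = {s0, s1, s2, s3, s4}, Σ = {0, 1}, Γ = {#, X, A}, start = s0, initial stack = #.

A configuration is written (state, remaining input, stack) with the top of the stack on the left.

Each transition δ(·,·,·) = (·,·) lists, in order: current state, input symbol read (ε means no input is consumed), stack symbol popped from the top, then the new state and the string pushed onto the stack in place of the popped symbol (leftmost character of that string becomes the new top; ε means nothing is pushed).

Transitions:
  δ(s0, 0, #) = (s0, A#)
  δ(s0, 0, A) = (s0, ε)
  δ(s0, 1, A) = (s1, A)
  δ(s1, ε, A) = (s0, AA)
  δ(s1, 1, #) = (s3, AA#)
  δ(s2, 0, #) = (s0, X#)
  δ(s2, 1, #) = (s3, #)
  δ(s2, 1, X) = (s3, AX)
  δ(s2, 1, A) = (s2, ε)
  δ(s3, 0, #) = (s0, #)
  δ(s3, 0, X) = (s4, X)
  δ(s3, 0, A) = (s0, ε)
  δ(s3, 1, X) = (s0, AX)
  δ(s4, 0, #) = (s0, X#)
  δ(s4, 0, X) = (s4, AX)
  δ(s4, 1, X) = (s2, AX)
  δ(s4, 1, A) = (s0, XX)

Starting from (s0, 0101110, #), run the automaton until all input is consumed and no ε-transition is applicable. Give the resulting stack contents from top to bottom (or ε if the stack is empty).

(s0, 0101110, #)
  read 0, top #: go to s0, push A# → (s0, 101110, A#)
  read 1, top A: go to s1, push A → (s1, 01110, A#)
  ε-move, top A: go to s0, push AA → (s0, 01110, AA#)
  read 0, top A: go to s0, push ε → (s0, 1110, A#)
  read 1, top A: go to s1, push A → (s1, 110, A#)
  ε-move, top A: go to s0, push AA → (s0, 110, AA#)
  read 1, top A: go to s1, push A → (s1, 10, AA#)
  ε-move, top A: go to s0, push AA → (s0, 10, AAA#)
  read 1, top A: go to s1, push A → (s1, 0, AAA#)
  ε-move, top A: go to s0, push AA → (s0, 0, AAAA#)
  read 0, top A: go to s0, push ε → (s0, ε, AAA#)
All input consumed in state s0 with stack AAA#.

AAA#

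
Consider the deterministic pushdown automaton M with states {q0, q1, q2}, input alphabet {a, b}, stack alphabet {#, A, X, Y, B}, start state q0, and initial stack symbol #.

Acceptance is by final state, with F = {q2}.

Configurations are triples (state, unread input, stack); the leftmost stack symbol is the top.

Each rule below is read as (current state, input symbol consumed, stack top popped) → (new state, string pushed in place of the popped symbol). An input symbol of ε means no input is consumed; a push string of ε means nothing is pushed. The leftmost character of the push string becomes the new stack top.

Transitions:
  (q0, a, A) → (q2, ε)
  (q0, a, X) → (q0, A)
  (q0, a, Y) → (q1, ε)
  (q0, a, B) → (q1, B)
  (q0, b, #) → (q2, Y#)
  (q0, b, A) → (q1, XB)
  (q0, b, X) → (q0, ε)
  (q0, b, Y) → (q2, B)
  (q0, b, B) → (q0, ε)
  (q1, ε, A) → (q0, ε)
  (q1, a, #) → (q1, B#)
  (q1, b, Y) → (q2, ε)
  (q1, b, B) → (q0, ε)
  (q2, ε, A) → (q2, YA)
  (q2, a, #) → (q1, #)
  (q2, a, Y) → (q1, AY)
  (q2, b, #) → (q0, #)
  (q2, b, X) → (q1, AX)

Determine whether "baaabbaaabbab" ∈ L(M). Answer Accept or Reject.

Accept

(q0, baaabbaaabbab, #) ⊢ (q2, aaabbaaabbab, Y#) ⊢ (q1, aabbaaabbab, AY#) ⊢ (q0, aabbaaabbab, Y#) ⊢ (q1, abbaaabbab, #) ⊢ (q1, bbaaabbab, B#) ⊢ (q0, baaabbab, #) ⊢ (q2, aaabbab, Y#) ⊢ (q1, aabbab, AY#) ⊢ (q0, aabbab, Y#) ⊢ (q1, abbab, #) ⊢ (q1, bbab, B#) ⊢ (q0, bab, #) ⊢ (q2, ab, Y#) ⊢ (q1, b, AY#) ⊢ (q0, b, Y#) ⊢ (q2, ε, B#)
All input consumed; state q2 ∈ F.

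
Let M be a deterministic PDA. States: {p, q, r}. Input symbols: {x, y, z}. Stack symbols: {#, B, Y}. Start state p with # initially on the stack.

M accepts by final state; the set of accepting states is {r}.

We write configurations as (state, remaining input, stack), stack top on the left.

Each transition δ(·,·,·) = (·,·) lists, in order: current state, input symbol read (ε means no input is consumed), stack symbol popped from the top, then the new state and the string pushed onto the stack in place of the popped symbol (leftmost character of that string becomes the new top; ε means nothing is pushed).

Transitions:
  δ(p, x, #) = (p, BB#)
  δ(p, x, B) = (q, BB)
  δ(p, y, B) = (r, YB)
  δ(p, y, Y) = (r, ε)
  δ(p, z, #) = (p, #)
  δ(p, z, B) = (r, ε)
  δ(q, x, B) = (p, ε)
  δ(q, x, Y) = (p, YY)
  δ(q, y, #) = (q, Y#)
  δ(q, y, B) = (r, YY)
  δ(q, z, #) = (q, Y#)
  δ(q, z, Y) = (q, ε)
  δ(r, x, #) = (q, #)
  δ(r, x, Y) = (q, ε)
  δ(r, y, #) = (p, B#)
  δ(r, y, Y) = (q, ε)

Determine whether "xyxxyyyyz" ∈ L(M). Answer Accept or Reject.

Reject

(p, xyxxyyyyz, #) ⊢ (p, yxxyyyyz, BB#) ⊢ (r, xxyyyyz, YBB#) ⊢ (q, xyyyyz, BB#) ⊢ (p, yyyyz, B#) ⊢ (r, yyyz, YB#) ⊢ (q, yyz, B#) ⊢ (r, yz, YY#) ⊢ (q, z, Y#) ⊢ (q, ε, #)
All input consumed; state q ∉ F and no further ε-move applies.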